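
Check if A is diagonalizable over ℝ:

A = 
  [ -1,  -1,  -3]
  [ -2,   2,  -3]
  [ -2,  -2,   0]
Yes

Characteristic polynomial: det(λI - A) = λ³ - λ² - 16λ + 24
By the rational root theorem any rational root is an integer dividing 24; none of those is a root, so p(λ) has no rational roots and hence (being an irreducible cubic) no repeated roots.
Discriminant of the cubic: Δ = 8096
Δ > 0 ⇒ three distinct real eigenvalues: λ ≈ -4.188, 1.594, 3.594
Three distinct real eigenvalues, so A has 3 independent eigenvectors.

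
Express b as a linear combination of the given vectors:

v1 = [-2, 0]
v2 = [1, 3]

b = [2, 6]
c1 = 0, c2 = 2

b = 0·v1 + 2·v2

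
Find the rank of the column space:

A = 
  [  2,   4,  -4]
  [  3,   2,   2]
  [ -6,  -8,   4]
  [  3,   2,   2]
dim(Col(A)) = 2

Row reduce:
R2 → R2 - (3/2)·R1
R3 → R3 + (3)·R1
R4 → R4 - (3/2)·R1
R3 → R3 + (1)·R2
R4 → R4 - (1)·R2
REF = 
  [  2,   4,  -4]
  [  0,  -4,   8]
  [  0,   0,   0]
  [  0,   0,   0]
Pivot columns: 1, 2 → 2 pivots.
dim(Col(A)) = number of pivot columns = 2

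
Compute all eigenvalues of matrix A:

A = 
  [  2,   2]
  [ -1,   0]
tr(A) = 2, det(A) = 2
Characteristic polynomial: λ² - tr(A)λ + det(A) = λ² - 2λ + 2
λ² - 2λ + 2 = 0  ⇒  λ = (2 ± √((-2)² - 4·(2)))/2 = (2 ± √(-4))/2
  = 1 + i,  1 - i

λ = 1 + i, 1 - i  (≈ 1 + 1i, 1 - 1i)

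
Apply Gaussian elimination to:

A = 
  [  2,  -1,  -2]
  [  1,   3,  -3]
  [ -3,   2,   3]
Row operations:
R2 → R2 - (1/2)·R1
R3 → R3 + (3/2)·R1
R3 → R3 - (1/7)·R2

Resulting echelon form:
REF = 
  [  2,  -1,  -2]
  [  0, 7/2,  -2]
  [  0,   0, 2/7]

Rank = 3 (number of non-zero pivot rows).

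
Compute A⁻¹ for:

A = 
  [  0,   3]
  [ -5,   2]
det(A) = (0)(2) - (3)(-5) = 15
For a 2×2 matrix, A⁻¹ = (1/det(A)) · [[d, -b], [-c, a]]
    = (1/15) · [[2, -3], [5, 0]]

A⁻¹ = 
  [2/15, -1/5]
  [ 1/3,    0]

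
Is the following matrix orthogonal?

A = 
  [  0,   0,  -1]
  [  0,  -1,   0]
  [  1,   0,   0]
Yes

AᵀA = 
  [  1,   0,   0]
  [  0,   1,   0]
  [  0,   0,   1]
= I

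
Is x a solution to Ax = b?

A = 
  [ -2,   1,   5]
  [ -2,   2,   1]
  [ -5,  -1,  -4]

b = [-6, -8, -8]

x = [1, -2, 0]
No

Ax = [-4, -6, -3] ≠ b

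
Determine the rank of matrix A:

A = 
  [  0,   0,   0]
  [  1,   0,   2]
Row reduce:
Swap R1 ↔ R2
REF = 
  [  1,   0,   2]
  [  0,   0,   0]
Pivot columns: 1 → 1 pivot.

rank(A) = 1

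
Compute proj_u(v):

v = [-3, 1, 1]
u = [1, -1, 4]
v·u = (-3)(1) + (1)(-1) + (1)(4) = 0
u·u = (1)² + (-1)² + (4)² = 18
proj_u(v) = (v·u / u·u) × u = (0/18) × u = (0) × u

proj_u(v) = [0, 0, 0]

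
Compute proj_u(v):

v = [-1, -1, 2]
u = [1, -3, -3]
v·u = (-1)(1) + (-1)(-3) + (2)(-3) = -4
u·u = (1)² + (-3)² + (-3)² = 19
proj_u(v) = (v·u / u·u) × u = (-4/19) × u

proj_u(v) = [-4/19, 12/19, 12/19]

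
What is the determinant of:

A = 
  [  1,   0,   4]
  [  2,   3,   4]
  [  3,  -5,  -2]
-62

Cofactor expansion along row 1:
det(A) = (1)·((3)(-2) - (4)(-5)) - (0)·((2)(-2) - (4)(3)) + (4)·((2)(-5) - (3)(3))
  = (1)(14) - (0)(-16) + (4)(-19)
  = -62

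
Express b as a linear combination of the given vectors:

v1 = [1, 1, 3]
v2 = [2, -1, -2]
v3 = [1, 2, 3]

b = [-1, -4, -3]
c1 = 2, c2 = 0, c3 = -3

b = 2·v1 + 0·v2 + -3·v3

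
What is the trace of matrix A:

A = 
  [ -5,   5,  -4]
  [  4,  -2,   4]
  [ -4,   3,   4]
-3

tr(A) = -5 + -2 + 4 = -3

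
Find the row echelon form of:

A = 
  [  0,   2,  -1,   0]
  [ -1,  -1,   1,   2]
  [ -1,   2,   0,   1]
Row operations:
Swap R1 ↔ R2
R3 → R3 - (1)·R1
R3 → R3 - (3/2)·R2

Resulting echelon form:
REF = 
  [ -1,  -1,   1,   2]
  [  0,   2,  -1,   0]
  [  0,   0, 1/2,  -1]

Rank = 3 (number of non-zero pivot rows).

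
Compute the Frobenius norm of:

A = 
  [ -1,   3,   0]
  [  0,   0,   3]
||A||_F = 4.359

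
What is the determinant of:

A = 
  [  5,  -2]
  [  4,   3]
For a 2×2 matrix, det = ad - bc = (5)(3) - (-2)(4) = 23

det(A) = 23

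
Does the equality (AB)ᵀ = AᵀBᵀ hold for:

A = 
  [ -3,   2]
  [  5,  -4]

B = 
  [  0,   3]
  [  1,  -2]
No

(AB)ᵀ = 
  [  2,  -4]
  [-13,  23]

AᵀBᵀ = 
  [ 15, -13]
  [-12,  10]

The two matrices differ, so (AB)ᵀ ≠ AᵀBᵀ in general. The correct identity is (AB)ᵀ = BᵀAᵀ.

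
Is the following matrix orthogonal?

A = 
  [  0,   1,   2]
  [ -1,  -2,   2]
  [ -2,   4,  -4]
No

AᵀA = 
  [  5,  -6,   6]
  [ -6,  21, -18]
  [  6, -18,  24]
≠ I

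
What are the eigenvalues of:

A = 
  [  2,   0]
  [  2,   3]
λ = 3, 2

tr(A) = 5, det(A) = 6
Characteristic polynomial: λ² - tr(A)λ + det(A) = λ² - 5λ + 6
λ² - 5λ + 6 = (λ - 2)(λ - 3)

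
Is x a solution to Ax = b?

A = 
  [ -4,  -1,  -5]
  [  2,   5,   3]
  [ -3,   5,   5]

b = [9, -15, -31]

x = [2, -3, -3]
No

Ax = [10, -20, -36] ≠ b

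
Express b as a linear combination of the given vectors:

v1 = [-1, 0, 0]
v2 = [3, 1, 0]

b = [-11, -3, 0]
c1 = 2, c2 = -3

b = 2·v1 + -3·v2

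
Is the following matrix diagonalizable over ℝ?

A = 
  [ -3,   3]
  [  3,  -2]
Yes

tr(A) = -5, det(A) = -3
Characteristic polynomial: λ² - tr(A)λ + det(A) = λ² + 5λ - 3
λ² + 5λ - 3 = 0  ⇒  λ = (-5 ± √((5)² - 4·(-3)))/2 = (-5 ± √(37))/2
  = (-5 + √37)/2,  (-5 - √37)/2
Eigenvalues: (-5 + √37)/2, (-5 - √37)/2  (≈ 0.5414, -5.541)
The two irrational eigenvalues are distinct (simple), so each has alg. mult. = geom. mult. = 1.
Sum of geometric multiplicities equals n, so A has n independent eigenvectors.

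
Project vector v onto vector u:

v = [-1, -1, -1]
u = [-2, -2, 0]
proj_u(v) = [-1, -1, 0]

v·u = (-1)(-2) + (-1)(-2) + (-1)(0) = 4
u·u = (-2)² + (-2)² + (0)² = 8
proj_u(v) = (v·u / u·u) × u = (4/8) × u = (1/2) × u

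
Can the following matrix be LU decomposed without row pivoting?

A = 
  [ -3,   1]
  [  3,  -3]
Yes.
A[1,1] = -3 ≠ 0, so Gaussian elimination proceeds without a row swap: multiplier ℓ₂₁ = (3)/(-3) = -1, and U[2,2] = -3 - (-1)(1) = -2.
L = 
  [  1,   0]
  [ -1,   1]
U = 
  [ -3,   1]
  [  0,  -2]
Check row 2 of LU: [(-1)(-3), (-1)(1) + (-2)] = [3, -3] = row 2 of A ✓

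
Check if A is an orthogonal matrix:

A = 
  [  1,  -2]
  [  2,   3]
No

AᵀA = 
  [  5,   4]
  [  4,  13]
≠ I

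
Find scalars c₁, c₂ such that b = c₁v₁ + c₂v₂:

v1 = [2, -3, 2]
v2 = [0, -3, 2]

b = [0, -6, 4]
c1 = 0, c2 = 2

b = 0·v1 + 2·v2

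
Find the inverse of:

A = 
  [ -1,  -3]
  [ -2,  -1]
det(A) = (-1)(-1) - (-3)(-2) = -5
For a 2×2 matrix, A⁻¹ = (1/det(A)) · [[d, -b], [-c, a]]
    = (-1/5) · [[-1, 3], [2, -1]]

A⁻¹ = 
  [ 1/5, -3/5]
  [-2/5,  1/5]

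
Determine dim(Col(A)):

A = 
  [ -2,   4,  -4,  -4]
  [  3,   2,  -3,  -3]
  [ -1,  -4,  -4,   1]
dim(Col(A)) = 3

Row reduce:
R2 → R2 + (3/2)·R1
R3 → R3 - (1/2)·R1
R3 → R3 + (3/4)·R2
REF = 
  [   -2,     4,    -4,    -4]
  [    0,     8,    -9,    -9]
  [    0,     0, -35/4, -15/4]
Pivot columns: 1, 2, 3 → 3 pivots.
dim(Col(A)) = number of pivot columns = 3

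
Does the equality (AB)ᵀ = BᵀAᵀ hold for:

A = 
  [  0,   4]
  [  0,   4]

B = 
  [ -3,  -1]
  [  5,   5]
Yes

(AB)ᵀ = 
  [ 20,  20]
  [ 20,  20]

BᵀAᵀ = 
  [ 20,  20]
  [ 20,  20]

Both sides are equal — this is the standard identity (AB)ᵀ = BᵀAᵀ, which holds for all A, B.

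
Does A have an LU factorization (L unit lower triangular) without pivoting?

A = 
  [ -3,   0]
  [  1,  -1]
Yes.
A[1,1] = -3 ≠ 0, so Gaussian elimination proceeds without a row swap: multiplier ℓ₂₁ = (1)/(-3) = -1/3, and U[2,2] = -1 - (-1/3)(0) = -1.
L = 
  [   1,    0]
  [-1/3,    1]
U = 
  [ -3,   0]
  [  0,  -1]
Check row 2 of LU: [(-1/3)(-3), (-1/3)(0) + (-1)] = [1, -1] = row 2 of A ✓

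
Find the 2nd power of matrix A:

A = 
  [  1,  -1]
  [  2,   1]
A² = A·A:
A²[1,1] = (1)(1) + (-1)(2) = -1
A²[1,2] = (1)(-1) + (-1)(1) = -2
A²[2,1] = (2)(1) + (1)(2) = 4
A²[2,2] = (2)(-1) + (1)(1) = -1
A² = 
  [ -1,  -2]
  [  4,  -1]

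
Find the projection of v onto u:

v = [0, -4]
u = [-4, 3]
proj_u(v) = [48/25, -36/25]

v·u = (0)(-4) + (-4)(3) = -12
u·u = (-4)² + (3)² = 25
proj_u(v) = (v·u / u·u) × u = (-12/25) × u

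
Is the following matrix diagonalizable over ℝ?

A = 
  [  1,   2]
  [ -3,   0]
No

tr(A) = 1, det(A) = 6
Characteristic polynomial: λ² - tr(A)λ + det(A) = λ² - λ + 6
λ² - λ + 6 = 0  ⇒  λ = (1 ± √((-1)² - 4·(6)))/2 = (1 ± √(-23))/2
  = (1 + i√23)/2,  (1 - i√23)/2
Eigenvalues: (1 + i√23)/2, (1 - i√23)/2  (≈ 0.5 + 2.398i, 0.5 - 2.398i)
Has complex eigenvalues (not diagonalizable over ℝ).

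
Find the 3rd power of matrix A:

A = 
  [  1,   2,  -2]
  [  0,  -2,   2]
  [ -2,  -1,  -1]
A^3 = 
  [ -3,   6, -14]
  [  8,  -6,  18]
  [ -6,  -1,  -5]

A² = A·A:
A²[1,1] = (1)(1) + (2)(0) + (-2)(-2) = 5
A²[1,2] = (1)(2) + (2)(-2) + (-2)(-1) = 0
A²[1,3] = (1)(-2) + (2)(2) + (-2)(-1) = 4
A²[2,1] = (0)(1) + (-2)(0) + (2)(-2) = -4
A²[2,2] = (0)(2) + (-2)(-2) + (2)(-1) = 2
A²[2,3] = (0)(-2) + (-2)(2) + (2)(-1) = -6
A²[3,1] = (-2)(1) + (-1)(0) + (-1)(-2) = 0
A²[3,2] = (-2)(2) + (-1)(-2) + (-1)(-1) = -1
A²[3,3] = (-2)(-2) + (-1)(2) + (-1)(-1) = 3
A² = 
  [  5,   0,   4]
  [ -4,   2,  -6]
  [  0,  -1,   3]

A^3 = A^2·A:
A^3[1,1] = (5)(1) + (0)(0) + (4)(-2) = -3
A^3[1,2] = (5)(2) + (0)(-2) + (4)(-1) = 6
A^3[1,3] = (5)(-2) + (0)(2) + (4)(-1) = -14
A^3[2,1] = (-4)(1) + (2)(0) + (-6)(-2) = 8
A^3[2,2] = (-4)(2) + (2)(-2) + (-6)(-1) = -6
A^3[2,3] = (-4)(-2) + (2)(2) + (-6)(-1) = 18
A^3[3,1] = (0)(1) + (-1)(0) + (3)(-2) = -6
A^3[3,2] = (0)(2) + (-1)(-2) + (3)(-1) = -1
A^3[3,3] = (0)(-2) + (-1)(2) + (3)(-1) = -5
A^3 = 
  [ -3,   6, -14]
  [  8,  -6,  18]
  [ -6,  -1,  -5]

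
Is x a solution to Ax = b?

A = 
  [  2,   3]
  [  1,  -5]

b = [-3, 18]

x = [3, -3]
Yes

Ax = [-3, 18] = b ✓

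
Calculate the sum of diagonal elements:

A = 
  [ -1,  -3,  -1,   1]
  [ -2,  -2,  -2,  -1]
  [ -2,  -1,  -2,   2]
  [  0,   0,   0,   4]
-1

tr(A) = -1 + -2 + -2 + 4 = -1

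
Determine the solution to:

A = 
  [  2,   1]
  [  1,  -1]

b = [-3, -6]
x = [-3, 3]

Row reduce the augmented matrix [A|b]:
R2 → R2 - (1/2)·R1
REF = 
  [   2,    1,   -3]
  [   0, -3/2, -9/2]

Back-substitution:
x₂ = (-9/2) / (-3/2) = 3
x₁ = (-3 - (1)(3)) / 2 = -3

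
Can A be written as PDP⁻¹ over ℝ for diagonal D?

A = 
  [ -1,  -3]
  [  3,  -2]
No

tr(A) = -3, det(A) = 11
Characteristic polynomial: λ² - tr(A)λ + det(A) = λ² + 3λ + 11
λ² + 3λ + 11 = 0  ⇒  λ = (-3 ± √((3)² - 4·(11)))/2 = (-3 ± √(-35))/2
  = (-3 + i√35)/2,  (-3 - i√35)/2
Eigenvalues: (-3 + i√35)/2, (-3 - i√35)/2  (≈ -1.5 + 2.958i, -1.5 - 2.958i)
Has complex eigenvalues (not diagonalizable over ℝ).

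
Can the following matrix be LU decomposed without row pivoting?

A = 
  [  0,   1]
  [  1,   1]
No.
A[1,1] = 0 but A[2,1] = 1 ≠ 0. Any LU with L unit lower triangular has (LU)[1,1] = U[1,1] and (LU)[2,1] = L[2,1]·U[1,1]; matching A forces U[1,1] = 0, which then forces (LU)[2,1] = 0 ≠ 1. A row swap (pivoting) is required.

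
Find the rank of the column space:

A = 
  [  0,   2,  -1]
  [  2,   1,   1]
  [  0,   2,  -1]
Row reduce:
Swap R1 ↔ R2
R3 → R3 - (1)·R2
REF = 
  [  2,   1,   1]
  [  0,   2,  -1]
  [  0,   0,   0]
Pivot columns: 1, 2 → 2 pivots.
dim(Col(A)) = number of pivot columns = 2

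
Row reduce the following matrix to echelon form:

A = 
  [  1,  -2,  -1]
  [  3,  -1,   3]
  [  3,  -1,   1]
Row operations:
R2 → R2 - (3)·R1
R3 → R3 - (3)·R1
R3 → R3 - (1)·R2

Resulting echelon form:
REF = 
  [  1,  -2,  -1]
  [  0,   5,   6]
  [  0,   0,  -2]

Rank = 3 (number of non-zero pivot rows).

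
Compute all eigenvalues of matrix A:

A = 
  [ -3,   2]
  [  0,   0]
tr(A) = -3, det(A) = 0
Characteristic polynomial: λ² - tr(A)λ + det(A) = λ² + 3λ
λ² + 3λ = λ(λ + 3)

λ = 0, -3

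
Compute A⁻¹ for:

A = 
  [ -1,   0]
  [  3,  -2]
det(A) = (-1)(-2) - (0)(3) = 2
For a 2×2 matrix, A⁻¹ = (1/det(A)) · [[d, -b], [-c, a]]
    = (1/2) · [[-2, 0], [-3, -1]]

A⁻¹ = 
  [  -1,    0]
  [-3/2, -1/2]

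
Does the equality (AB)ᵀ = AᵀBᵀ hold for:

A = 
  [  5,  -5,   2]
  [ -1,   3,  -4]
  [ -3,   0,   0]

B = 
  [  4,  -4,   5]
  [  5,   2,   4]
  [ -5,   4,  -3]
No

(AB)ᵀ = 
  [-15,  31, -12]
  [-22,  -6,  12]
  [ -1,  19, -15]

AᵀBᵀ = 
  [  9,  11, -20]
  [-32, -19,  37]
  [ 24,   2, -26]

The two matrices differ, so (AB)ᵀ ≠ AᵀBᵀ in general. The correct identity is (AB)ᵀ = BᵀAᵀ.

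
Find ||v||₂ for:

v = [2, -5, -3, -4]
7.348

||v||₂ = √((2)² + (-5)² + (-3)² + (-4)²) = √54 = 7.348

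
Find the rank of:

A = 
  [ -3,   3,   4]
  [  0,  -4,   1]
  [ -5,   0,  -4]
rank(A) = 3

Row reduce:
R3 → R3 - (5/3)·R1
R3 → R3 - (5/4)·R2
REF = 
  [     -3,       3,       4]
  [      0,      -4,       1]
  [      0,       0, -143/12]
Pivot columns: 1, 2, 3 → 3 pivots.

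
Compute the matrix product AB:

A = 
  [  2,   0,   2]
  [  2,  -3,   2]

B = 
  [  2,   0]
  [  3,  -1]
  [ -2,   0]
AB = 
  [  0,   0]
  [ -9,   3]

A is 2×3 and B is 3×2, so AB is 2×2. Each entry is (row of A)·(column of B):
AB[1,1] = (2)(2) + (0)(3) + (2)(-2) = 0
AB[1,2] = (2)(0) + (0)(-1) + (2)(0) = 0
AB[2,1] = (2)(2) + (-3)(3) + (2)(-2) = -9
AB[2,2] = (2)(0) + (-3)(-1) + (2)(0) = 3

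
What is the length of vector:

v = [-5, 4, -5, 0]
8.124

||v||₂ = √((-5)² + (4)² + (-5)² + (0)²) = √66 = 8.124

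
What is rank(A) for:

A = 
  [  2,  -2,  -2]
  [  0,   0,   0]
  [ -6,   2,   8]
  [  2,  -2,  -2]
Row reduce:
R3 → R3 + (3)·R1
R4 → R4 - (1)·R1
Swap R2 ↔ R3
REF = 
  [  2,  -2,  -2]
  [  0,  -4,   2]
  [  0,   0,   0]
  [  0,   0,   0]
Pivot columns: 1, 2 → 2 pivots.

rank(A) = 2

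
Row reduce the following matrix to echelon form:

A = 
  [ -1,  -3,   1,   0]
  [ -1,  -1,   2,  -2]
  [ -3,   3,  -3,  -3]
Row operations:
R2 → R2 - (1)·R1
R3 → R3 - (3)·R1
R3 → R3 - (6)·R2

Resulting echelon form:
REF = 
  [ -1,  -3,   1,   0]
  [  0,   2,   1,  -2]
  [  0,   0, -12,   9]

Rank = 3 (number of non-zero pivot rows).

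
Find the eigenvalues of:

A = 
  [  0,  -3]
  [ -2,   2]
tr(A) = 2, det(A) = -6
Characteristic polynomial: λ² - tr(A)λ + det(A) = λ² - 2λ - 6
λ² - 2λ - 6 = 0  ⇒  λ = (2 ± √((-2)² - 4·(-6)))/2 = (2 ± √(28))/2
  = 1 + √7,  1 - √7

λ = 1 + √7, 1 - √7  (≈ 3.646, -1.646)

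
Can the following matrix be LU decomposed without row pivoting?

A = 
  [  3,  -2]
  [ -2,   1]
Yes.
A[1,1] = 3 ≠ 0, so Gaussian elimination proceeds without a row swap: multiplier ℓ₂₁ = (-2)/(3) = -2/3, and U[2,2] = 1 - (-2/3)(-2) = -1/3.
L = 
  [   1,    0]
  [-2/3,    1]
U = 
  [   3,   -2]
  [   0, -1/3]
Check row 2 of LU: [(-2/3)(3), (-2/3)(-2) + (-1/3)] = [-2, 1] = row 2 of A ✓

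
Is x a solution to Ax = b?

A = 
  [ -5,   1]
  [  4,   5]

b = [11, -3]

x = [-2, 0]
No

Ax = [10, -8] ≠ b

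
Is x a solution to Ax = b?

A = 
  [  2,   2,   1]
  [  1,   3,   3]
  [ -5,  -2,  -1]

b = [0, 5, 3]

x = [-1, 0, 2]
Yes

Ax = [0, 5, 3] = b ✓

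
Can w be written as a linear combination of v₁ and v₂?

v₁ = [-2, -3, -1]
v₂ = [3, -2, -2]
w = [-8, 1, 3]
Yes

Form the augmented matrix and row-reduce:
[v₁|v₂|w] = 
  [ -2,   3,  -8]
  [ -3,  -2,   1]
  [ -1,  -2,   3]
R2 → R2 - (3/2)·R1
R3 → R3 - (1/2)·R1
R3 → R3 - (7/13)·R2
REF = 
  [   -2,     3,    -8]
  [    0, -13/2,    13]
  [    0,     0,     0]

No row of the form [0 0 | nonzero], so the system is consistent. Back-substitution gives c₁ = 1, c₂ = -2: w = (1)·v₁ + (-2)·v₂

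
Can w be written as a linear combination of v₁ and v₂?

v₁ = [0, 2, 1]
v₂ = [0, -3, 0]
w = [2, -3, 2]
No

Form the augmented matrix and row-reduce:
[v₁|v₂|w] = 
  [  0,   0,   2]
  [  2,  -3,  -3]
  [  1,   0,   2]
Swap R1 ↔ R2
R3 → R3 - (1/2)·R1
Swap R2 ↔ R3
REF = 
  [  2,  -3,  -3]
  [  0, 3/2, 7/2]
  [  0,   0,   2]

Row 3 reads [0 0 | 2], i.e. 0 = 2, so the system is inconsistent and w ∉ span{v₁, v₂}.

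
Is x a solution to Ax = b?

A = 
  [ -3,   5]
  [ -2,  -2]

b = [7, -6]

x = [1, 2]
Yes

Ax = [7, -6] = b ✓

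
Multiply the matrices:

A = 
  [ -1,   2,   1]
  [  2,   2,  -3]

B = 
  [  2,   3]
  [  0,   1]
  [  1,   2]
A is 2×3 and B is 3×2, so AB is 2×2. Each entry is (row of A)·(column of B):
AB[1,1] = (-1)(2) + (2)(0) + (1)(1) = -1
AB[1,2] = (-1)(3) + (2)(1) + (1)(2) = 1
AB[2,1] = (2)(2) + (2)(0) + (-3)(1) = 1
AB[2,2] = (2)(3) + (2)(1) + (-3)(2) = 2

AB = 
  [ -1,   1]
  [  1,   2]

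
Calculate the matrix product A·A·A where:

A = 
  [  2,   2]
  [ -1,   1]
A² = A·A:
A²[1,1] = (2)(2) + (2)(-1) = 2
A²[1,2] = (2)(2) + (2)(1) = 6
A²[2,1] = (-1)(2) + (1)(-1) = -3
A²[2,2] = (-1)(2) + (1)(1) = -1
A² = 
  [  2,   6]
  [ -3,  -1]

A^3 = A^2·A:
A^3[1,1] = (2)(2) + (6)(-1) = -2
A^3[1,2] = (2)(2) + (6)(1) = 10
A^3[2,1] = (-3)(2) + (-1)(-1) = -5
A^3[2,2] = (-3)(2) + (-1)(1) = -7
A^3 = 
  [ -2,  10]
  [ -5,  -7]

Therefore
A^3 = 
  [ -2,  10]
  [ -5,  -7]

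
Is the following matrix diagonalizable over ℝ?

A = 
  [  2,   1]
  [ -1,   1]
No

tr(A) = 3, det(A) = 3
Characteristic polynomial: λ² - tr(A)λ + det(A) = λ² - 3λ + 3
λ² - 3λ + 3 = 0  ⇒  λ = (3 ± √((-3)² - 4·(3)))/2 = (3 ± √(-3))/2
  = (3 + i√3)/2,  (3 - i√3)/2
Eigenvalues: (3 + i√3)/2, (3 - i√3)/2  (≈ 1.5 + 0.866i, 1.5 - 0.866i)
Has complex eigenvalues (not diagonalizable over ℝ).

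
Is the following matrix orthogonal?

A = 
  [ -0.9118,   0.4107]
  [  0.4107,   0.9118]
Yes

AᵀA = 
  [  1.0001,   0]
  [  0,   1.0001]
≈ I (equal to I up to the 4-dp rounding of the entries)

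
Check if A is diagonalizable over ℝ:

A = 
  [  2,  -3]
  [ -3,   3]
Yes

tr(A) = 5, det(A) = -3
Characteristic polynomial: λ² - tr(A)λ + det(A) = λ² - 5λ - 3
λ² - 5λ - 3 = 0  ⇒  λ = (5 ± √((-5)² - 4·(-3)))/2 = (5 ± √(37))/2
  = (5 + √37)/2,  (5 - √37)/2
Eigenvalues: (5 + √37)/2, (5 - √37)/2  (≈ 5.541, -0.5414)
The two irrational eigenvalues are distinct (simple), so each has alg. mult. = geom. mult. = 1.
Sum of geometric multiplicities equals n, so A has n independent eigenvectors.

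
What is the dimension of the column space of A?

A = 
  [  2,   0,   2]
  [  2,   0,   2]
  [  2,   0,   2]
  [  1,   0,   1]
Row reduce:
R2 → R2 - (1)·R1
R3 → R3 - (1)·R1
R4 → R4 - (1/2)·R1
REF = 
  [  2,   0,   2]
  [  0,   0,   0]
  [  0,   0,   0]
  [  0,   0,   0]
Pivot columns: 1 → 1 pivot.
dim(Col(A)) = number of pivot columns = 1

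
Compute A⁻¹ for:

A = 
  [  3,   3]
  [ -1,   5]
det(A) = (3)(5) - (3)(-1) = 18
For a 2×2 matrix, A⁻¹ = (1/det(A)) · [[d, -b], [-c, a]]
    = (1/18) · [[5, -3], [1, 3]]

A⁻¹ = 
  [5/18, -1/6]
  [1/18,  1/6]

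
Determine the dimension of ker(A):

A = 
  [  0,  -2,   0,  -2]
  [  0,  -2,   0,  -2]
nullity(A) = 3

Row reduce:
R2 → R2 - (1)·R1
REF = 
  [  0,  -2,   0,  -2]
  [  0,   0,   0,   0]
Pivot columns: 2 → 1 pivot.
rank(A) = 1, so nullity(A) = 4 - 1 = 3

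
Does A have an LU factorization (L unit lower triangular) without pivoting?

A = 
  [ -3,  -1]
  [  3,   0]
Yes.
A[1,1] = -3 ≠ 0, so Gaussian elimination proceeds without a row swap: multiplier ℓ₂₁ = (3)/(-3) = -1, and U[2,2] = 0 - (-1)(-1) = -1.
L = 
  [  1,   0]
  [ -1,   1]
U = 
  [ -3,  -1]
  [  0,  -1]
Check row 2 of LU: [(-1)(-3), (-1)(-1) + (-1)] = [3, 0] = row 2 of A ✓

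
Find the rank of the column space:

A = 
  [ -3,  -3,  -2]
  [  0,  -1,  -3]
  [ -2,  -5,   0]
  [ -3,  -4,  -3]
dim(Col(A)) = 3

Row reduce:
R3 → R3 - (2/3)·R1
R4 → R4 - (1)·R1
R3 → R3 - (3)·R2
R4 → R4 - (1)·R2
R4 → R4 - (6/31)·R3
REF = 
  [  -3,   -3,   -2]
  [   0,   -1,   -3]
  [   0,    0, 31/3]
  [   0,    0,    0]
Pivot columns: 1, 2, 3 → 3 pivots.
dim(Col(A)) = number of pivot columns = 3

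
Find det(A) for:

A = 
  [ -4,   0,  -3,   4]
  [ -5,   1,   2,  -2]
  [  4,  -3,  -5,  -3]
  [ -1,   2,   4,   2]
Cofactor expansion along row 1: det(A) = a₁₁M₁₁ - a₁₂M₁₂ + a₁₃M₁₃ - a₁₄M₁₄

M₁₁ = det[[1, 2, -2]; [-3, -5, -3]; [2, 4, 2]]
  = (1)·((-5)(2) - (-3)(4)) - (2)·((-3)(2) - (-3)(2)) + (-2)·((-3)(4) - (-5)(2))
  = (1)(2) - (2)(0) + (-2)(-2)
  = 6
M₁₂ = det[[-5, 2, -2]; [4, -5, -3]; [-1, 4, 2]]
  = (-5)·((-5)(2) - (-3)(4)) - (2)·((4)(2) - (-3)(-1)) + (-2)·((4)(4) - (-5)(-1))
  = (-5)(2) - (2)(5) + (-2)(11)
  = -42
M₁₃ = det[[-5, 1, -2]; [4, -3, -3]; [-1, 2, 2]]
  = (-5)·((-3)(2) - (-3)(2)) - (1)·((4)(2) - (-3)(-1)) + (-2)·((4)(2) - (-3)(-1))
  = (-5)(0) - (1)(5) + (-2)(5)
  = -15
M₁₄ = det[[-5, 1, 2]; [4, -3, -5]; [-1, 2, 4]]
  = (-5)·((-3)(4) - (-5)(2)) - (1)·((4)(4) - (-5)(-1)) + (2)·((4)(2) - (-3)(-1))
  = (-5)(-2) - (1)(11) + (2)(5)
  = 9

det(A) = (-4)(6) - (0)(-42) + (-3)(-15) - (4)(9) = -15

det(A) = -15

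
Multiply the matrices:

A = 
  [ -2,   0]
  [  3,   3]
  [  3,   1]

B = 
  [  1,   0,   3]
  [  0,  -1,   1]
AB = 
  [ -2,   0,  -6]
  [  3,  -3,  12]
  [  3,  -1,  10]

A is 3×2 and B is 2×3, so AB is 3×3. Each entry is (row of A)·(column of B):
AB[1,1] = (-2)(1) + (0)(0) = -2
AB[1,2] = (-2)(0) + (0)(-1) = 0
AB[1,3] = (-2)(3) + (0)(1) = -6
AB[2,1] = (3)(1) + (3)(0) = 3
AB[2,2] = (3)(0) + (3)(-1) = -3
AB[2,3] = (3)(3) + (3)(1) = 12
AB[3,1] = (3)(1) + (1)(0) = 3
AB[3,2] = (3)(0) + (1)(-1) = -1
AB[3,3] = (3)(3) + (1)(1) = 10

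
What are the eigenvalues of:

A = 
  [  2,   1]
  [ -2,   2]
tr(A) = 4, det(A) = 6
Characteristic polynomial: λ² - tr(A)λ + det(A) = λ² - 4λ + 6
λ² - 4λ + 6 = 0  ⇒  λ = (4 ± √((-4)² - 4·(6)))/2 = (4 ± √(-8))/2
  = 2 + i√2,  2 - i√2

λ = 2 + i√2, 2 - i√2  (≈ 2 + 1.414i, 2 - 1.414i)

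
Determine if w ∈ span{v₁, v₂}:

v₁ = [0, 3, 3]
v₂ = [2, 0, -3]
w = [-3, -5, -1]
No

Form the augmented matrix and row-reduce:
[v₁|v₂|w] = 
  [  0,   2,  -3]
  [  3,   0,  -5]
  [  3,  -3,  -1]
Swap R1 ↔ R2
R3 → R3 - (1)·R1
R3 → R3 + (3/2)·R2
REF = 
  [   3,    0,   -5]
  [   0,    2,   -3]
  [   0,    0, -1/2]

Row 3 reads [0 0 | -1/2], i.e. 0 = -1/2, so the system is inconsistent and w ∉ span{v₁, v₂}.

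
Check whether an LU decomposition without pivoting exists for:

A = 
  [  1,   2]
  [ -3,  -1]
Yes.
A[1,1] = 1 ≠ 0, so Gaussian elimination proceeds without a row swap: multiplier ℓ₂₁ = (-3)/(1) = -3, and U[2,2] = -1 - (-3)(2) = 5.
L = 
  [  1,   0]
  [ -3,   1]
U = 
  [  1,   2]
  [  0,   5]
Check row 2 of LU: [(-3)(1), (-3)(2) + 5] = [-3, -1] = row 2 of A ✓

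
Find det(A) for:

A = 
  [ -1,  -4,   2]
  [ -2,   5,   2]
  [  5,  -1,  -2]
-62

Cofactor expansion along row 1:
det(A) = (-1)·((5)(-2) - (2)(-1)) - (-4)·((-2)(-2) - (2)(5)) + (2)·((-2)(-1) - (5)(5))
  = (-1)(-8) - (-4)(-6) + (2)(-23)
  = -62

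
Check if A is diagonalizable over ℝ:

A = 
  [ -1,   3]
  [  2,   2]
Yes

tr(A) = 1, det(A) = -8
Characteristic polynomial: λ² - tr(A)λ + det(A) = λ² - λ - 8
λ² - λ - 8 = 0  ⇒  λ = (1 ± √((-1)² - 4·(-8)))/2 = (1 ± √(33))/2
  = (1 + √33)/2,  (1 - √33)/2
Eigenvalues: (1 + √33)/2, (1 - √33)/2  (≈ 3.372, -2.372)
The two irrational eigenvalues are distinct (simple), so each has alg. mult. = geom. mult. = 1.
Sum of geometric multiplicities equals n, so A has n independent eigenvectors.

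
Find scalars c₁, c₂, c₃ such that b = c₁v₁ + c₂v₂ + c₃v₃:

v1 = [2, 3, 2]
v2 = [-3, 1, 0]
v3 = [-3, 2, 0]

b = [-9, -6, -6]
c1 = -3, c2 = -1, c3 = 2

b = -3·v1 + -1·v2 + 2·v3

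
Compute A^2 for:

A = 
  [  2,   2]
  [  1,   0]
A² = A·A:
A²[1,1] = (2)(2) + (2)(1) = 6
A²[1,2] = (2)(2) + (2)(0) = 4
A²[2,1] = (1)(2) + (0)(1) = 2
A²[2,2] = (1)(2) + (0)(0) = 2
A² = 
  [  6,   4]
  [  2,   2]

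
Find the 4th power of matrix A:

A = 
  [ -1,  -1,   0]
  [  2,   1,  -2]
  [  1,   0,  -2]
A² = A·A:
A²[1,1] = (-1)(-1) + (-1)(2) + (0)(1) = -1
A²[1,2] = (-1)(-1) + (-1)(1) + (0)(0) = 0
A²[1,3] = (-1)(0) + (-1)(-2) + (0)(-2) = 2
A²[2,1] = (2)(-1) + (1)(2) + (-2)(1) = -2
A²[2,2] = (2)(-1) + (1)(1) + (-2)(0) = -1
A²[2,3] = (2)(0) + (1)(-2) + (-2)(-2) = 2
A²[3,1] = (1)(-1) + (0)(2) + (-2)(1) = -3
A²[3,2] = (1)(-1) + (0)(1) + (-2)(0) = -1
A²[3,3] = (1)(0) + (0)(-2) + (-2)(-2) = 4
A² = 
  [ -1,   0,   2]
  [ -2,  -1,   2]
  [ -3,  -1,   4]

A^3 = A^2·A:
A^3[1,1] = (-1)(-1) + (0)(2) + (2)(1) = 3
A^3[1,2] = (-1)(-1) + (0)(1) + (2)(0) = 1
A^3[1,3] = (-1)(0) + (0)(-2) + (2)(-2) = -4
A^3[2,1] = (-2)(-1) + (-1)(2) + (2)(1) = 2
A^3[2,2] = (-2)(-1) + (-1)(1) + (2)(0) = 1
A^3[2,3] = (-2)(0) + (-1)(-2) + (2)(-2) = -2
A^3[3,1] = (-3)(-1) + (-1)(2) + (4)(1) = 5
A^3[3,2] = (-3)(-1) + (-1)(1) + (4)(0) = 2
A^3[3,3] = (-3)(0) + (-1)(-2) + (4)(-2) = -6
A^3 = 
  [  3,   1,  -4]
  [  2,   1,  -2]
  [  5,   2,  -6]

A^4 = A^3·A:
A^4[1,1] = (3)(-1) + (1)(2) + (-4)(1) = -5
A^4[1,2] = (3)(-1) + (1)(1) + (-4)(0) = -2
A^4[1,3] = (3)(0) + (1)(-2) + (-4)(-2) = 6
A^4[2,1] = (2)(-1) + (1)(2) + (-2)(1) = -2
A^4[2,2] = (2)(-1) + (1)(1) + (-2)(0) = -1
A^4[2,3] = (2)(0) + (1)(-2) + (-2)(-2) = 2
A^4[3,1] = (5)(-1) + (2)(2) + (-6)(1) = -7
A^4[3,2] = (5)(-1) + (2)(1) + (-6)(0) = -3
A^4[3,3] = (5)(0) + (2)(-2) + (-6)(-2) = 8
A^4 = 
  [ -5,  -2,   6]
  [ -2,  -1,   2]
  [ -7,  -3,   8]

Therefore
A^4 = 
  [ -5,  -2,   6]
  [ -2,  -1,   2]
  [ -7,  -3,   8]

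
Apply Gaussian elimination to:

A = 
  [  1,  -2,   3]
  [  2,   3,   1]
Row operations:
R2 → R2 - (2)·R1

Resulting echelon form:
REF = 
  [  1,  -2,   3]
  [  0,   7,  -5]

Rank = 2 (number of non-zero pivot rows).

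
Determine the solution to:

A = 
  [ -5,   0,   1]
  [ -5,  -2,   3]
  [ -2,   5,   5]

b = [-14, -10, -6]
x = [3, -1, 1]

Row reduce the augmented matrix [A|b]:
R2 → R2 - (1)·R1
R3 → R3 - (2/5)·R1
R3 → R3 + (5/2)·R2
REF = 
  [  -5,    0,    1,  -14]
  [   0,   -2,    2,    4]
  [   0,    0, 48/5, 48/5]

Back-substitution:
x₃ = (48/5) / (48/5) = 1
x₂ = (4 - (2)(1)) / (-2) = -1
x₁ = (-14 - (0)(-1) - (1)(1)) / (-5) = 3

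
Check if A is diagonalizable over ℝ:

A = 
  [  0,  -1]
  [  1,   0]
No

tr(A) = 0, det(A) = 1
Characteristic polynomial: λ² - tr(A)λ + det(A) = λ² + 1
λ² + 1 = 0  ⇒  λ = (0 ± √((0)² - 4·(1)))/2 = (0 ± √(-4))/2
  = i,  -i
Eigenvalues: i, -i  (≈ 0 + 1i, 0 - 1i)
Has complex eigenvalues (not diagonalizable over ℝ).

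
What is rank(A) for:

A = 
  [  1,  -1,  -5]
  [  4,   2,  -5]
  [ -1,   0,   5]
Row reduce:
R2 → R2 - (4)·R1
R3 → R3 + (1)·R1
R3 → R3 + (1/6)·R2
REF = 
  [  1,  -1,  -5]
  [  0,   6,  15]
  [  0,   0, 5/2]
Pivot columns: 1, 2, 3 → 3 pivots.

rank(A) = 3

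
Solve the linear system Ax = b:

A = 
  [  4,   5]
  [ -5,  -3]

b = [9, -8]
Row reduce the augmented matrix [A|b]:
R2 → R2 + (5/4)·R1
REF = 
  [   4,    5,    9]
  [   0, 13/4, 13/4]

Back-substitution:
x₂ = (13/4) / (13/4) = 1
x₁ = (9 - (5)(1)) / 4 = 1

x = [1, 1]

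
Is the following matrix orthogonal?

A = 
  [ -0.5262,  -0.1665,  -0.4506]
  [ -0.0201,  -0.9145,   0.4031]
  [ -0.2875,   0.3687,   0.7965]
No

AᵀA = 
  [  0.3599,   0,   0]
  [  0,   1,   0.0001]
  [  0,   0.0001,   0.9999]
≠ I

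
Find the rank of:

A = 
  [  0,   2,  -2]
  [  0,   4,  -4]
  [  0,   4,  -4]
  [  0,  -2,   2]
rank(A) = 1

Row reduce:
R2 → R2 - (2)·R1
R3 → R3 - (2)·R1
R4 → R4 + (1)·R1
REF = 
  [  0,   2,  -2]
  [  0,   0,   0]
  [  0,   0,   0]
  [  0,   0,   0]
Pivot columns: 2 → 1 pivot.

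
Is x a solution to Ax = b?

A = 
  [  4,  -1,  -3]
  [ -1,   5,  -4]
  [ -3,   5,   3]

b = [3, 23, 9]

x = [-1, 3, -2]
No

Ax = [-1, 24, 12] ≠ b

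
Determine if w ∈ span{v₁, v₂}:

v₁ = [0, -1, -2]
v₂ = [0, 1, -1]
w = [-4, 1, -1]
No

Form the augmented matrix and row-reduce:
[v₁|v₂|w] = 
  [  0,   0,  -4]
  [ -1,   1,   1]
  [ -2,  -1,  -1]
Swap R1 ↔ R2
R3 → R3 - (2)·R1
Swap R2 ↔ R3
REF = 
  [ -1,   1,   1]
  [  0,  -3,  -3]
  [  0,   0,  -4]

Row 3 reads [0 0 | -4], i.e. 0 = -4, so the system is inconsistent and w ∉ span{v₁, v₂}.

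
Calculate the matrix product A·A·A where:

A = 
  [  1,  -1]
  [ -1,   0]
A² = A·A:
A²[1,1] = (1)(1) + (-1)(-1) = 2
A²[1,2] = (1)(-1) + (-1)(0) = -1
A²[2,1] = (-1)(1) + (0)(-1) = -1
A²[2,2] = (-1)(-1) + (0)(0) = 1
A² = 
  [  2,  -1]
  [ -1,   1]

A^3 = A^2·A:
A^3[1,1] = (2)(1) + (-1)(-1) = 3
A^3[1,2] = (2)(-1) + (-1)(0) = -2
A^3[2,1] = (-1)(1) + (1)(-1) = -2
A^3[2,2] = (-1)(-1) + (1)(0) = 1
A^3 = 
  [  3,  -2]
  [ -2,   1]

Therefore
A^3 = 
  [  3,  -2]
  [ -2,   1]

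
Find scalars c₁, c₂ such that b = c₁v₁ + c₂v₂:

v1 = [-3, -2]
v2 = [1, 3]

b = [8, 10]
c1 = -2, c2 = 2

b = -2·v1 + 2·v2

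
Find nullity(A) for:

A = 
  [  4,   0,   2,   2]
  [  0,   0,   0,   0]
nullity(A) = 3

Row reduce:
(no row operations needed)
REF = 
  [  4,   0,   2,   2]
  [  0,   0,   0,   0]
Pivot columns: 1 → 1 pivot.
rank(A) = 1, so nullity(A) = 4 - 1 = 3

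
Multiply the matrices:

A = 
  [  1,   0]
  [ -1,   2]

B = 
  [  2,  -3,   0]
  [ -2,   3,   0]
AB = 
  [  2,  -3,   0]
  [ -6,   9,   0]

A is 2×2 and B is 2×3, so AB is 2×3. Each entry is (row of A)·(column of B):
AB[1,1] = (1)(2) + (0)(-2) = 2
AB[1,2] = (1)(-3) + (0)(3) = -3
AB[1,3] = (1)(0) + (0)(0) = 0
AB[2,1] = (-1)(2) + (2)(-2) = -6
AB[2,2] = (-1)(-3) + (2)(3) = 9
AB[2,3] = (-1)(0) + (2)(0) = 0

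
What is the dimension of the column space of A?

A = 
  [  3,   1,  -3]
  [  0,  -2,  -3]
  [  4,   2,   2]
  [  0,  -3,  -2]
Row reduce:
R3 → R3 - (4/3)·R1
R3 → R3 + (1/3)·R2
R4 → R4 - (3/2)·R2
R4 → R4 - (1/2)·R3
REF = 
  [  3,   1,  -3]
  [  0,  -2,  -3]
  [  0,   0,   5]
  [  0,   0,   0]
Pivot columns: 1, 2, 3 → 3 pivots.
dim(Col(A)) = number of pivot columns = 3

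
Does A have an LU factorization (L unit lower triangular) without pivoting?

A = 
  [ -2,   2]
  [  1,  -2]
Yes.
A[1,1] = -2 ≠ 0, so Gaussian elimination proceeds without a row swap: multiplier ℓ₂₁ = (1)/(-2) = -1/2, and U[2,2] = -2 - (-1/2)(2) = -1.
L = 
  [   1,    0]
  [-1/2,    1]
U = 
  [ -2,   2]
  [  0,  -1]
Check row 2 of LU: [(-1/2)(-2), (-1/2)(2) + (-1)] = [1, -2] = row 2 of A ✓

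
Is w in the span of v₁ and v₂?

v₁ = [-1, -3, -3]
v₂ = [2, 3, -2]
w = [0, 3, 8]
Yes

Form the augmented matrix and row-reduce:
[v₁|v₂|w] = 
  [ -1,   2,   0]
  [ -3,   3,   3]
  [ -3,  -2,   8]
R2 → R2 - (3)·R1
R3 → R3 - (3)·R1
R3 → R3 - (8/3)·R2
REF = 
  [ -1,   2,   0]
  [  0,  -3,   3]
  [  0,   0,   0]

No row of the form [0 0 | nonzero], so the system is consistent. Back-substitution gives c₁ = -2, c₂ = -1: w = (-2)·v₁ + (-1)·v₂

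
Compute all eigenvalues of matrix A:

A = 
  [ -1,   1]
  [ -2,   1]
tr(A) = 0, det(A) = 1
Characteristic polynomial: λ² - tr(A)λ + det(A) = λ² + 1
λ² + 1 = 0  ⇒  λ = (0 ± √((0)² - 4·(1)))/2 = (0 ± √(-4))/2
  = i,  -i

λ = i, -i  (≈ 0 + 1i, 0 - 1i)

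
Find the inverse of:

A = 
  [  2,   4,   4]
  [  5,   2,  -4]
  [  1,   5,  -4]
det(A) = (2)·((2)(-4) - (-4)(5)) - (4)·((5)(-4) - (-4)(1)) + (4)·((5)(5) - (2)(1))
  = (2)(12) - (4)(-16) + (4)(23)
  = 180
det(A) = 180 ≠ 0, so A is invertible.

Cofactors Cᵢⱼ = (-1)ⁱ⁺ʲ·Mᵢⱼ:
C = 
  [ 12,  16,  23]
  [ 36, -12,  -6]
  [-24,  28, -16]

adj(A) = Cᵀ:
adj(A) = 
  [ 12,  36, -24]
  [ 16, -12,  28]
  [ 23,  -6, -16]

A⁻¹ = (1/180) · adj(A):
A⁻¹ = 
  [  1/15,    1/5,  -2/15]
  [  4/45,  -1/15,   7/45]
  [23/180,  -1/30,  -4/45]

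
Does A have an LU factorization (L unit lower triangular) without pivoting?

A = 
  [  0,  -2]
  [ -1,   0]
No.
A[1,1] = 0 but A[2,1] = -1 ≠ 0. Any LU with L unit lower triangular has (LU)[1,1] = U[1,1] and (LU)[2,1] = L[2,1]·U[1,1]; matching A forces U[1,1] = 0, which then forces (LU)[2,1] = 0 ≠ -1. A row swap (pivoting) is required.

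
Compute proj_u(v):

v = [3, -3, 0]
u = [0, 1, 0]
proj_u(v) = [0, -3, 0]

v·u = (3)(0) + (-3)(1) + (0)(0) = -3
u·u = (0)² + (1)² + (0)² = 1
proj_u(v) = (v·u / u·u) × u = (-3/1) × u = (-3) × u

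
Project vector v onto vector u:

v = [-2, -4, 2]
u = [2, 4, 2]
v·u = (-2)(2) + (-4)(4) + (2)(2) = -16
u·u = (2)² + (4)² + (2)² = 24
proj_u(v) = (v·u / u·u) × u = (-16/24) × u = (-2/3) × u

proj_u(v) = [-4/3, -8/3, -4/3]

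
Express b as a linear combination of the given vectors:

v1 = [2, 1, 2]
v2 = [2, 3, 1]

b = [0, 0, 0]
c1 = 0, c2 = 0

b = 0·v1 + 0·v2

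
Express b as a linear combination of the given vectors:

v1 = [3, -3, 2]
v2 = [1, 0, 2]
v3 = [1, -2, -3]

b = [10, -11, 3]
c1 = 3, c2 = 0, c3 = 1

b = 3·v1 + 0·v2 + 1·v3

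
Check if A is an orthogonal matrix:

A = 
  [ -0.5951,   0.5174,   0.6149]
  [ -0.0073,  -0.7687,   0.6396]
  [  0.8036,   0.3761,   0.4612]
Yes

AᵀA = 
  [  1,  -0.0001,   0]
  [ -0.0001,   1.0001,  -0.0001]
  [  0,  -0.0001,   0.9999]
≈ I (equal to I up to the 4-dp rounding of the entries)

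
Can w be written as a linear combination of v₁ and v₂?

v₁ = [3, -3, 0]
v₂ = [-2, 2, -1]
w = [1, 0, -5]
No

Form the augmented matrix and row-reduce:
[v₁|v₂|w] = 
  [  3,  -2,   1]
  [ -3,   2,   0]
  [  0,  -1,  -5]
R2 → R2 + (1)·R1
Swap R2 ↔ R3
REF = 
  [  3,  -2,   1]
  [  0,  -1,  -5]
  [  0,   0,   1]

Row 3 reads [0 0 | 1], i.e. 0 = 1, so the system is inconsistent and w ∉ span{v₁, v₂}.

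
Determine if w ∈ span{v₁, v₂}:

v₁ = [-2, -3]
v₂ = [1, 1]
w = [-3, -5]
Yes

Form the augmented matrix and row-reduce:
[v₁|v₂|w] = 
  [ -2,   1,  -3]
  [ -3,   1,  -5]
R2 → R2 - (3/2)·R1
REF = 
  [  -2,    1,   -3]
  [   0, -1/2, -1/2]

No row of the form [0 0 | nonzero], so the system is consistent. Back-substitution gives c₁ = 2, c₂ = 1: w = (2)·v₁ + (1)·v₂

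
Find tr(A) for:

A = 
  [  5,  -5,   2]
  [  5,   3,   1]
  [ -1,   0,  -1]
7

tr(A) = 5 + 3 + -1 = 7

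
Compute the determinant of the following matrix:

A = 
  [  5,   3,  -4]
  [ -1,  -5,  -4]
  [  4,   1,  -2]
Cofactor expansion along row 1:
det(A) = (5)·((-5)(-2) - (-4)(1)) - (3)·((-1)(-2) - (-4)(4)) + (-4)·((-1)(1) - (-5)(4))
  = (5)(14) - (3)(18) + (-4)(19)
  = -60

det(A) = -60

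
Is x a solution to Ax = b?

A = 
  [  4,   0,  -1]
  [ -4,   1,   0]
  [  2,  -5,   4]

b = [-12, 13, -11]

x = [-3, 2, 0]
No

Ax = [-12, 14, -16] ≠ b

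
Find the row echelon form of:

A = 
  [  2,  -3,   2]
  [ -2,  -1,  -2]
Row operations:
R2 → R2 + (1)·R1

Resulting echelon form:
REF = 
  [  2,  -3,   2]
  [  0,  -4,   0]

Rank = 2 (number of non-zero pivot rows).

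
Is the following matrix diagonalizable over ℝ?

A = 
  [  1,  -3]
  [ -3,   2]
Yes

tr(A) = 3, det(A) = -7
Characteristic polynomial: λ² - tr(A)λ + det(A) = λ² - 3λ - 7
λ² - 3λ - 7 = 0  ⇒  λ = (3 ± √((-3)² - 4·(-7)))/2 = (3 ± √(37))/2
  = (3 + √37)/2,  (3 - √37)/2
Eigenvalues: (3 + √37)/2, (3 - √37)/2  (≈ 4.541, -1.541)
The two irrational eigenvalues are distinct (simple), so each has alg. mult. = geom. mult. = 1.
Sum of geometric multiplicities equals n, so A has n independent eigenvectors.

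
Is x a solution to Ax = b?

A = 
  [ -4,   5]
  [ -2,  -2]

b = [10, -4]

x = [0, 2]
Yes

Ax = [10, -4] = b ✓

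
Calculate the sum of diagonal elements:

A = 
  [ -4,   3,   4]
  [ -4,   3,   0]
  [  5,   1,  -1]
-2

tr(A) = -4 + 3 + -1 = -2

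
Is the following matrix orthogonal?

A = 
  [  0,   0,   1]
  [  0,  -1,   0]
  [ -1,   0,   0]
Yes

AᵀA = 
  [  1,   0,   0]
  [  0,   1,   0]
  [  0,   0,   1]
= I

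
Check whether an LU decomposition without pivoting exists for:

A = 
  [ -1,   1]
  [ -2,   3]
Yes.
A[1,1] = -1 ≠ 0, so Gaussian elimination proceeds without a row swap: multiplier ℓ₂₁ = (-2)/(-1) = 2, and U[2,2] = 3 - (2)(1) = 1.
L = 
  [  1,   0]
  [  2,   1]
U = 
  [ -1,   1]
  [  0,   1]
Check row 2 of LU: [(2)(-1), (2)(1) + 1] = [-2, 3] = row 2 of A ✓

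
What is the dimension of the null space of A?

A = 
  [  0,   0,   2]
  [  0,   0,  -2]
nullity(A) = 2

Row reduce:
R2 → R2 + (1)·R1
REF = 
  [  0,   0,   2]
  [  0,   0,   0]
Pivot columns: 3 → 1 pivot.
rank(A) = 1, so nullity(A) = 3 - 1 = 2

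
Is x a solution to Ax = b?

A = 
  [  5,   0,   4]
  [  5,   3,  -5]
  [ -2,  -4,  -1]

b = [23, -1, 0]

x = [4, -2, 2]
No

Ax = [28, 4, -2] ≠ b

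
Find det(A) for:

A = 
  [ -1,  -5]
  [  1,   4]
1

For a 2×2 matrix, det = ad - bc = (-1)(4) - (-5)(1) = 1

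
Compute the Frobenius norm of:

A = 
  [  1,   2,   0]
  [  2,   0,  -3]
||A||_F = 4.243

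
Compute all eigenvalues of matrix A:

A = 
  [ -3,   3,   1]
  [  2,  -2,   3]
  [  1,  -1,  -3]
λ = 0, -4 + i, -4 - i  (≈ 0, -4 + 1i, -4 - 1i)

Characteristic polynomial: det(λI - A) = λ³ + 8λ² + 17λ
The constant term is 0, so λ = 0 is a root: p(λ) = λ(λ² + 8λ + 17)
λ² + 8λ + 17 = 0  ⇒  λ = (-8 ± √((8)² - 4·(17)))/2 = (-8 ± √(-4))/2
  = -4 + i,  -4 - i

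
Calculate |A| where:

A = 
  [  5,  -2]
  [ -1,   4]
For a 2×2 matrix, det = ad - bc = (5)(4) - (-2)(-1) = 18

det(A) = 18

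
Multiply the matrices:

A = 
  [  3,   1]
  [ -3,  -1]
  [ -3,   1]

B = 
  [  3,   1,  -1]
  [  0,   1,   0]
AB = 
  [  9,   4,  -3]
  [ -9,  -4,   3]
  [ -9,  -2,   3]

A is 3×2 and B is 2×3, so AB is 3×3. Each entry is (row of A)·(column of B):
AB[1,1] = (3)(3) + (1)(0) = 9
AB[1,2] = (3)(1) + (1)(1) = 4
AB[1,3] = (3)(-1) + (1)(0) = -3
AB[2,1] = (-3)(3) + (-1)(0) = -9
AB[2,2] = (-3)(1) + (-1)(1) = -4
AB[2,3] = (-3)(-1) + (-1)(0) = 3
AB[3,1] = (-3)(3) + (1)(0) = -9
AB[3,2] = (-3)(1) + (1)(1) = -2
AB[3,3] = (-3)(-1) + (1)(0) = 3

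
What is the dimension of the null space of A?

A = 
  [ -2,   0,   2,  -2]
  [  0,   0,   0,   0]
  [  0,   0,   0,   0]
nullity(A) = 3

Row reduce:
(no row operations needed)
REF = 
  [ -2,   0,   2,  -2]
  [  0,   0,   0,   0]
  [  0,   0,   0,   0]
Pivot columns: 1 → 1 pivot.
rank(A) = 1, so nullity(A) = 4 - 1 = 3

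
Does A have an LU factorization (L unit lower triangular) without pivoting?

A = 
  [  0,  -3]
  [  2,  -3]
No.
A[1,1] = 0 but A[2,1] = 2 ≠ 0. Any LU with L unit lower triangular has (LU)[1,1] = U[1,1] and (LU)[2,1] = L[2,1]·U[1,1]; matching A forces U[1,1] = 0, which then forces (LU)[2,1] = 0 ≠ 2. A row swap (pivoting) is required.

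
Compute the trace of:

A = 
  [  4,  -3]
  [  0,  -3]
1

tr(A) = 4 + -3 = 1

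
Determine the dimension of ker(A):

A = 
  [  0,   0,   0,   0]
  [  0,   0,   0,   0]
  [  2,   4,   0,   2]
nullity(A) = 3

Row reduce:
Swap R1 ↔ R3
REF = 
  [  2,   4,   0,   2]
  [  0,   0,   0,   0]
  [  0,   0,   0,   0]
Pivot columns: 1 → 1 pivot.
rank(A) = 1, so nullity(A) = 4 - 1 = 3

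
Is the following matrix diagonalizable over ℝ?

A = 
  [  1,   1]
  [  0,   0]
Yes

tr(A) = 1, det(A) = 0
Characteristic polynomial: λ² - tr(A)λ + det(A) = λ² - λ
λ² - λ = λ(λ - 1)
Eigenvalues: 1, 0
λ=0: alg. mult. = 1, geom. mult. = 2 - rank(A - (0)I) = 2 - 1 = 1
λ=1: alg. mult. = 1, geom. mult. = 2 - rank(A - (1)I) = 2 - 1 = 1
Sum of geometric multiplicities equals n, so A has n independent eigenvectors.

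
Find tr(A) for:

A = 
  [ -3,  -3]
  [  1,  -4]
-7

tr(A) = -3 + -4 = -7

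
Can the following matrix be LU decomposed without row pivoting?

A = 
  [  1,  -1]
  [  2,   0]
Yes.
A[1,1] = 1 ≠ 0, so Gaussian elimination proceeds without a row swap: multiplier ℓ₂₁ = (2)/(1) = 2, and U[2,2] = 0 - (2)(-1) = 2.
L = 
  [  1,   0]
  [  2,   1]
U = 
  [  1,  -1]
  [  0,   2]
Check row 2 of LU: [(2)(1), (2)(-1) + 2] = [2, 0] = row 2 of A ✓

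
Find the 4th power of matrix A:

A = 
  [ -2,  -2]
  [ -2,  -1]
A^4 = 
  [100,  78]
  [ 78,  61]

A² = A·A:
A²[1,1] = (-2)(-2) + (-2)(-2) = 8
A²[1,2] = (-2)(-2) + (-2)(-1) = 6
A²[2,1] = (-2)(-2) + (-1)(-2) = 6
A²[2,2] = (-2)(-2) + (-1)(-1) = 5
A² = 
  [  8,   6]
  [  6,   5]

A^3 = A^2·A:
A^3[1,1] = (8)(-2) + (6)(-2) = -28
A^3[1,2] = (8)(-2) + (6)(-1) = -22
A^3[2,1] = (6)(-2) + (5)(-2) = -22
A^3[2,2] = (6)(-2) + (5)(-1) = -17
A^3 = 
  [-28, -22]
  [-22, -17]

A^4 = A^3·A:
A^4[1,1] = (-28)(-2) + (-22)(-2) = 100
A^4[1,2] = (-28)(-2) + (-22)(-1) = 78
A^4[2,1] = (-22)(-2) + (-17)(-2) = 78
A^4[2,2] = (-22)(-2) + (-17)(-1) = 61
A^4 = 
  [100,  78]
  [ 78,  61]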